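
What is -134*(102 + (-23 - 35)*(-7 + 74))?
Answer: 507056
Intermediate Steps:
-134*(102 + (-23 - 35)*(-7 + 74)) = -134*(102 - 58*67) = -134*(102 - 3886) = -134*(-3784) = 507056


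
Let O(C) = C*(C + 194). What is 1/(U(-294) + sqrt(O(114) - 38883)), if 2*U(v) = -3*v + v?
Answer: 98/30069 - I*sqrt(419)/30069 ≈ 0.0032592 - 0.00068075*I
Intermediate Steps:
O(C) = C*(194 + C)
U(v) = -v (U(v) = (-3*v + v)/2 = (-2*v)/2 = -v)
1/(U(-294) + sqrt(O(114) - 38883)) = 1/(-1*(-294) + sqrt(114*(194 + 114) - 38883)) = 1/(294 + sqrt(114*308 - 38883)) = 1/(294 + sqrt(35112 - 38883)) = 1/(294 + sqrt(-3771)) = 1/(294 + 3*I*sqrt(419))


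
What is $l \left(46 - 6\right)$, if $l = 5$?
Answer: $200$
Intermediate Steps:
$l \left(46 - 6\right) = 5 \left(46 - 6\right) = 5 \cdot 40 = 200$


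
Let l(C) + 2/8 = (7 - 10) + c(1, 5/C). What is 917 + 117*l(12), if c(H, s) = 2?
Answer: 3083/4 ≈ 770.75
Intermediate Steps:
l(C) = -5/4 (l(C) = -1/4 + ((7 - 10) + 2) = -1/4 + (-3 + 2) = -1/4 - 1 = -5/4)
917 + 117*l(12) = 917 + 117*(-5/4) = 917 - 585/4 = 3083/4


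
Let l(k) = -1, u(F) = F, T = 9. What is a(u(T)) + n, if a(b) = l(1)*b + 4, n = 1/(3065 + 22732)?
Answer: -128984/25797 ≈ -5.0000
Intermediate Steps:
n = 1/25797 ≈ 3.8764e-5
a(b) = 4 - b (a(b) = -b + 4 = 4 - b)
a(u(T)) + n = (4 - 1*9) + 1/25797 = (4 - 9) + 1/25797 = -5 + 1/25797 = -128984/25797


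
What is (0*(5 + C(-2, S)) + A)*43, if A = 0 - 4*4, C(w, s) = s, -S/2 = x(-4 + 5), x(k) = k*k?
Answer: -688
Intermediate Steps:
x(k) = k²
S = -2 (S = -2*(-4 + 5)² = -2*1² = -2*1 = -2)
A = -16 (A = 0 - 16 = -16)
(0*(5 + C(-2, S)) + A)*43 = (0*(5 - 2) - 16)*43 = (0*3 - 16)*43 = (0 - 16)*43 = -16*43 = -688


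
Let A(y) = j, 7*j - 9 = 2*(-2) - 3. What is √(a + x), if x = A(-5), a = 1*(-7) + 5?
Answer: 2*I*√21/7 ≈ 1.3093*I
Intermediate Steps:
j = 2/7 (j = 9/7 + (2*(-2) - 3)/7 = 9/7 + (-4 - 3)/7 = 9/7 + (⅐)*(-7) = 9/7 - 1 = 2/7 ≈ 0.28571)
A(y) = 2/7
a = -2 (a = -7 + 5 = -2)
x = 2/7 ≈ 0.28571
√(a + x) = √(-2 + 2/7) = √(-12/7) = 2*I*√21/7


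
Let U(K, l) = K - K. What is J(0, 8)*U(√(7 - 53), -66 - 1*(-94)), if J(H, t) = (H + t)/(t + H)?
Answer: 0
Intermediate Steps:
U(K, l) = 0
J(H, t) = 1 (J(H, t) = (H + t)/(H + t) = 1)
J(0, 8)*U(√(7 - 53), -66 - 1*(-94)) = 1*0 = 0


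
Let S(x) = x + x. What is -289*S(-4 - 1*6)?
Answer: 5780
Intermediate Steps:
S(x) = 2*x
-289*S(-4 - 1*6) = -578*(-4 - 1*6) = -578*(-4 - 6) = -578*(-10) = -289*(-20) = 5780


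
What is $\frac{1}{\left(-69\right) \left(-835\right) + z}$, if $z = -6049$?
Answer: $\frac{1}{51566} \approx 1.9393 \cdot 10^{-5}$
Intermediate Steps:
$\frac{1}{\left(-69\right) \left(-835\right) + z} = \frac{1}{\left(-69\right) \left(-835\right) - 6049} = \frac{1}{57615 - 6049} = \frac{1}{51566}$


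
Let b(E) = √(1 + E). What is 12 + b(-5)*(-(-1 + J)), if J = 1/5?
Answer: 12 + 8*I/5 ≈ 12.0 + 1.6*I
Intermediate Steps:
J = ⅕ ≈ 0.20000
12 + b(-5)*(-(-1 + J)) = 12 + √(1 - 5)*(-(-1 + ⅕)) = 12 + √(-4)*(-1*(-⅘)) = 12 + (2*I)*(⅘) = 12 + 8*I/5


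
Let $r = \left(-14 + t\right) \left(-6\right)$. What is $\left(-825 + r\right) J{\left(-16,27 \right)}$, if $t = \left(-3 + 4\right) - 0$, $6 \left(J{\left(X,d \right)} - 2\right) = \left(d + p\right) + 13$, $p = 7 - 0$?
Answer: $- \frac{14691}{2} \approx -7345.5$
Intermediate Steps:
$p = 7$ ($p = 7 + 0 = 7$)
$J{\left(X,d \right)} = \frac{16}{3} + \frac{d}{6}$ ($J{\left(X,d \right)} = 2 + \frac{\left(d + 7\right) + 13}{6} = 2 + \frac{\left(7 + d\right) + 13}{6} = 2 + \frac{20 + d}{6} = 2 + \left(\frac{10}{3} + \frac{d}{6}\right) = \frac{16}{3} + \frac{d}{6}$)
$t = 1$ ($t = 1 + 0 = 1$)
$r = 78$ ($r = \left(-14 + 1\right) \left(-6\right) = \left(-13\right) \left(-6\right) = 78$)
$\left(-825 + r\right) J{\left(-16,27 \right)} = \left(-825 + 78\right) \left(\frac{16}{3} + \frac{1}{6} \cdot 27\right) = - 747 \left(\frac{16}{3} + \frac{9}{2}\right) = \left(-747\right) \frac{59}{6} = - \frac{14691}{2}$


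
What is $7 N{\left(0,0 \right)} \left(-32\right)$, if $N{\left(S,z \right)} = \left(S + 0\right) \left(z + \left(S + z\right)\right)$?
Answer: $0$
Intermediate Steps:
$N{\left(S,z \right)} = S \left(S + 2 z\right)$
$7 N{\left(0,0 \right)} \left(-32\right) = 7 \cdot 0 \left(0 + 2 \cdot 0\right) \left(-32\right) = 7 \cdot 0 \left(0 + 0\right) \left(-32\right) = 7 \cdot 0 \cdot 0 \left(-32\right) = 7 \cdot 0 \left(-32\right) = 0 \left(-32\right) = 0$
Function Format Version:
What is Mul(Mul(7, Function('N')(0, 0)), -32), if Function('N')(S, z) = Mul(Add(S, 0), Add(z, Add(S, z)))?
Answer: 0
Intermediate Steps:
Function('N')(S, z) = Mul(S, Add(S, Mul(2, z)))
Mul(Mul(7, Function('N')(0, 0)), -32) = Mul(Mul(7, Mul(0, Add(0, Mul(2, 0)))), -32) = Mul(Mul(7, Mul(0, Add(0, 0))), -32) = Mul(Mul(7, Mul(0, 0)), -32) = Mul(Mul(7, 0), -32) = Mul(0, -32) = 0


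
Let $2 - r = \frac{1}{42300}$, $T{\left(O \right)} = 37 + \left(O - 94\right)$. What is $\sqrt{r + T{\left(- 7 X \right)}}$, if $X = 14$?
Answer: $\frac{i \sqrt{304179347}}{1410} \approx 12.369 i$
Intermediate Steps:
$T{\left(O \right)} = -57 + O$ ($T{\left(O \right)} = 37 + \left(-94 + O\right) = -57 + O$)
$r = \frac{84599}{42300}$ ($r = 2 - \frac{1}{42300} = \frac{84599}{42300} \approx 2.0$)
$\sqrt{r + T{\left(- 7 X \right)}} = \sqrt{\frac{84599}{42300} - 155} = \sqrt{- \frac{6471901}{42300}} = \frac{i \sqrt{304179347}}{1410}$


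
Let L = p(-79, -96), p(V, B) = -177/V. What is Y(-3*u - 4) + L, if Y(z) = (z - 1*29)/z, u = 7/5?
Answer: 21951/3239 ≈ 6.7771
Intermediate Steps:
u = 7/5 (u = 7*(⅕) = 7/5 ≈ 1.4000)
Y(z) = (-29 + z)/z (Y(z) = (z - 29)/z = (-29 + z)/z)
L = 177/79 (L = -177/(-79) = -177*(-1/79) = 177/79 ≈ 2.2405)
Y(-3*u - 4) + L = (-29 + (-3*7/5 - 4))/(-3*7/5 - 4) + 177/79 = (-29 + (-21/5 - 4))/(-21/5 - 4) + 177/79 = (-29 - 41/5)/(-41/5) + 177/79 = -5/41*(-186/5) + 177/79 = 186/41 + 177/79 = 21951/3239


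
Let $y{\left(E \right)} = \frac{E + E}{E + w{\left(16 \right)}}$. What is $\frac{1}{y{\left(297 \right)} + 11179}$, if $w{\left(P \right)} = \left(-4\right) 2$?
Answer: $\frac{289}{3231325} \approx 8.9437 \cdot 10^{-5}$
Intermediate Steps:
$w{\left(P \right)} = -8$
$y{\left(E \right)} = \frac{2 E}{-8 + E}$ ($y{\left(E \right)} = \frac{E + E}{E - 8} = \frac{2 E}{-8 + E}$)
$\frac{1}{y{\left(297 \right)} + 11179} = \frac{1}{2 \cdot 297 \frac{1}{-8 + 297} + 11179} = \frac{1}{2 \cdot 297 \cdot \frac{1}{289} + 11179} = \frac{1}{\frac{594}{289} + 11179} = \frac{1}{\frac{3231325}{289}} = \frac{289}{3231325}$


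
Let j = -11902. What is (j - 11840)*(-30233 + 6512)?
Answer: 563183982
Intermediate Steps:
(j - 11840)*(-30233 + 6512) = (-11902 - 11840)*(-30233 + 6512) = -23742*(-23721) = 563183982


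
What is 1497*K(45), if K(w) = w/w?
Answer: 1497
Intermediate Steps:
K(w) = 1
1497*K(45) = 1497*1 = 1497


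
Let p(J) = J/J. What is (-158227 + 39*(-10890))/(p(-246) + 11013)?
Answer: -582937/11014 ≈ -52.927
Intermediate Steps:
p(J) = 1
(-158227 + 39*(-10890))/(p(-246) + 11013) = (-158227 + 39*(-10890))/(1 + 11013) = (-158227 - 424710)/11014 = -582937*1/11014 = -582937/11014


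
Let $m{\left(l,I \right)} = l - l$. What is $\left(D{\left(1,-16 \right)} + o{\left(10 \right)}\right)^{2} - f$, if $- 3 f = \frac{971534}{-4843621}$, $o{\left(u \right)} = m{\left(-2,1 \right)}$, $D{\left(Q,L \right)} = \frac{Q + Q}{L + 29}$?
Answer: $- \frac{106065794}{2455715847} \approx -0.043191$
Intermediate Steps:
$m{\left(l,I \right)} = 0$
$D{\left(Q,L \right)} = \frac{2 Q}{29 + L}$
$o{\left(u \right)} = 0$
$f = \frac{971534}{14530863}$ ($f = - \frac{971534 \frac{1}{-4843621}}{3} = - \frac{971534 \left(- \frac{1}{4843621}\right)}{3} = \left(- \frac{1}{3}\right) \left(- \frac{971534}{4843621}\right) = \frac{971534}{14530863} \approx 0.06686$)
$\left(D{\left(1,-16 \right)} + o{\left(10 \right)}\right)^{2} - f = \left(2 \cdot 1 \frac{1}{29 - 16} + 0\right)^{2} - \frac{971534}{14530863} = \left(2 \cdot 1 \cdot \frac{1}{13} + 0\right)^{2} - \frac{971534}{14530863} = \left(\frac{2}{13} + 0\right)^{2} - \frac{971534}{14530863} = \left(\frac{2}{13}\right)^{2} - \frac{971534}{14530863} = \frac{4}{169} - \frac{971534}{14530863} = - \frac{106065794}{2455715847}$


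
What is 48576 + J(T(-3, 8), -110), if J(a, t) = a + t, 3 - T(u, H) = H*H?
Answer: 48405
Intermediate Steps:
T(u, H) = 3 - H² (T(u, H) = 3 - H*H = 3 - H²)
48576 + J(T(-3, 8), -110) = 48576 + ((3 - 1*8²) - 110) = 48576 + ((3 - 1*64) - 110) = 48576 + ((3 - 64) - 110) = 48576 + (-61 - 110) = 48576 - 171 = 48405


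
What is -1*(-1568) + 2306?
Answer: 3874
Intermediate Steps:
-1*(-1568) + 2306 = 1568 + 2306 = 3874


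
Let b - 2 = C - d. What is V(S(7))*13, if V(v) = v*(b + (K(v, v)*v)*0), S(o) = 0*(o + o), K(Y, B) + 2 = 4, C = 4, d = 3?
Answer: 0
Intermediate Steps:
K(Y, B) = 2 (K(Y, B) = -2 + 4 = 2)
b = 3 (b = 2 + (4 - 1*3) = 2 + (4 - 3) = 2 + 1 = 3)
S(o) = 0 (S(o) = 0*(2*o) = 0)
V(v) = 3*v (V(v) = v*(3 + (2*v)*0) = v*(3 + 0) = v*3 = 3*v)
V(S(7))*13 = (3*0)*13 = 0*13 = 0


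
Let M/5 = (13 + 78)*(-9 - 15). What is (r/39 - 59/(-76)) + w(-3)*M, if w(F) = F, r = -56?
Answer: 97098685/2964 ≈ 32759.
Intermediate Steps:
M = -10920 (M = 5*((13 + 78)*(-9 - 15)) = 5*(91*(-24)) = 5*(-2184) = -10920)
(r/39 - 59/(-76)) + w(-3)*M = (-56/39 - 59/(-76)) - 3*(-10920) = (-56*1/39 - 59*(-1/76)) + 32760 = (-56/39 + 59/76) + 32760 = -1955/2964 + 32760 = 97098685/2964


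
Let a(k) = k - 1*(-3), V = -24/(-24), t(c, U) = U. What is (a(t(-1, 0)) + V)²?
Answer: 16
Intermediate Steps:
V = 1 (V = -24*(-1/24) = 1)
a(k) = 3 + k (a(k) = k + 3 = 3 + k)
(a(t(-1, 0)) + V)² = ((3 + 0) + 1)² = (3 + 1)² = 4² = 16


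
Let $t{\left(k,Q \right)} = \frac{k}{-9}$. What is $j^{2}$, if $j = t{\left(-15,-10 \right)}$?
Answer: $\frac{25}{9} \approx 2.7778$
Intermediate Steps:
$t{\left(k,Q \right)} = - \frac{k}{9}$ ($t{\left(k,Q \right)} = k \left(- \frac{1}{9}\right) = - \frac{k}{9}$)
$j = \frac{5}{3}$ ($j = \left(- \frac{1}{9}\right) \left(-15\right) = \frac{5}{3} \approx 1.6667$)
$j^{2} = \left(\frac{5}{3}\right)^{2} = \frac{25}{9}$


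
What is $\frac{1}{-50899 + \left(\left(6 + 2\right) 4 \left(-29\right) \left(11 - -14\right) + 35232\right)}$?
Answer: $- \frac{1}{38867} \approx -2.5729 \cdot 10^{-5}$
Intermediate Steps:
$\frac{1}{-50899 + \left(\left(6 + 2\right) 4 \left(-29\right) \left(11 - -14\right) + 35232\right)} = \frac{1}{-50899 + \left(8 \cdot 4 \left(-29\right) \left(11 + 14\right) + 35232\right)} = \frac{1}{-50899 + \left(32 \left(-29\right) 25 + 35232\right)} = \frac{1}{-50899 + \left(\left(-928\right) 25 + 35232\right)} = \frac{1}{-50899 + \left(-23200 + 35232\right)} = \frac{1}{-50899 + 12032} = \frac{1}{-38867} = - \frac{1}{38867}$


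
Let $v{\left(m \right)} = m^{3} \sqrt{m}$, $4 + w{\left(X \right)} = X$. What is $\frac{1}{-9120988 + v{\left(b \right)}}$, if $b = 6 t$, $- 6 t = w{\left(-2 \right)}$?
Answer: $- \frac{2280247}{20798105454052} - \frac{27 \sqrt{6}}{10399052727026} \approx -1.0964 \cdot 10^{-7}$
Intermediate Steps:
$w{\left(X \right)} = -4 + X$
$t = 1$ ($t = - \frac{-4 - 2}{6} = \left(- \frac{1}{6}\right) \left(-6\right) = 1$)
$b = 6$ ($b = 6 \cdot 1 = 6$)
$v{\left(m \right)} = m^{\frac{7}{2}}$
$\frac{1}{-9120988 + v{\left(b \right)}} = \frac{1}{-9120988 + 6^{\frac{7}{2}}} = \frac{1}{-9120988 + 216 \sqrt{6}}$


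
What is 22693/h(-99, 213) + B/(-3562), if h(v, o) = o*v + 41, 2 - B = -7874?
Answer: -123295381/37482926 ≈ -3.2894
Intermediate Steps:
B = 7876 (B = 2 - 1*(-7874) = 2 + 7874 = 7876)
h(v, o) = 41 + o*v
22693/h(-99, 213) + B/(-3562) = 22693/(41 + 213*(-99)) + 7876/(-3562) = 22693/(41 - 21087) + 7876*(-1/3562) = 22693/(-21046) - 3938/1781 = 22693*(-1/21046) - 3938/1781 = -22693/21046 - 3938/1781 = -123295381/37482926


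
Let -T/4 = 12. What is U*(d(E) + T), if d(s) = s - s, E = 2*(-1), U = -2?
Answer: 96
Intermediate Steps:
E = -2
T = -48 (T = -4*12 = -48)
d(s) = 0
U*(d(E) + T) = -2*(0 - 48) = -2*(-48) = 96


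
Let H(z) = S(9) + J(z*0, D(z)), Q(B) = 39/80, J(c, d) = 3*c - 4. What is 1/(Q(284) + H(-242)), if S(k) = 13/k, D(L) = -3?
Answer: -720/1489 ≈ -0.48355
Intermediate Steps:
J(c, d) = -4 + 3*c
Q(B) = 39/80 (Q(B) = 39*(1/80) = 39/80)
H(z) = -23/9 (H(z) = 13/9 + (-4 + 3*(z*0)) = 13*(⅑) + (-4 + 3*0) = 13/9 + (-4 + 0) = 13/9 - 4 = -23/9)
1/(Q(284) + H(-242)) = 1/(39/80 - 23/9) = 1/(-1489/720) = -720/1489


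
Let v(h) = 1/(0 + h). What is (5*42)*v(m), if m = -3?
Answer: -70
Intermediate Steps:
v(h) = 1/h
(5*42)*v(m) = (5*42)/(-3) = 210*(-⅓) = -70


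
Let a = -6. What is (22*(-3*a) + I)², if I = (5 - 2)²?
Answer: 164025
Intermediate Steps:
I = 9 (I = 3² = 9)
(22*(-3*a) + I)² = (22*(-3*(-6)) + 9)² = (22*18 + 9)² = (396 + 9)² = 405² = 164025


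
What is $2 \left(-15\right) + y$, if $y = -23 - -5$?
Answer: $-48$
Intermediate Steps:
$y = -18$ ($y = -23 + 5 = -18$)
$2 \left(-15\right) + y = 2 \left(-15\right) - 18 = -30 - 18 = -48$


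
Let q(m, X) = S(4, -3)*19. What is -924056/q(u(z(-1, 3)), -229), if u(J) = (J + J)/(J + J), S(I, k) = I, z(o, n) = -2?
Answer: -231014/19 ≈ -12159.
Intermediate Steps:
u(J) = 1 (u(J) = (2*J)/((2*J)) = (2*J)*(1/(2*J)) = 1)
q(m, X) = 76 (q(m, X) = 4*19 = 76)
-924056/q(u(z(-1, 3)), -229) = -924056/76 = -924056*1/76 = -231014/19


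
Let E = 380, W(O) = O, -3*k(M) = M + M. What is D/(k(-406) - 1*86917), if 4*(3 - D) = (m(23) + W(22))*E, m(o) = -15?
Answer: 1986/259939 ≈ 0.0076403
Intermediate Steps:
k(M) = -2*M/3 (k(M) = -(M + M)/3 = -2*M/3)
D = -662 (D = 3 - (-15 + 22)*380/4 = 3 - 7*380/4 = 3 - ¼*2660 = 3 - 665 = -662)
D/(k(-406) - 1*86917) = -662/(-⅔*(-406) - 1*86917) = -662/(812/3 - 86917) = -662/(-259939/3) = -662*(-3/259939) = 1986/259939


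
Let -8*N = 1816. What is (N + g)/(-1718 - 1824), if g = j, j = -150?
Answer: 377/3542 ≈ 0.10644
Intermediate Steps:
N = -227 (N = -1/8*1816 = -227)
g = -150
(N + g)/(-1718 - 1824) = (-227 - 150)/(-1718 - 1824) = -377/(-3542) = -377*(-1/3542) = 377/3542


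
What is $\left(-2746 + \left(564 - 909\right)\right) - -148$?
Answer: $-2943$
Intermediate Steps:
$\left(-2746 + \left(564 - 909\right)\right) - -148 = \left(-2746 - 345\right) + 148 = -3091 + 148 = -2943$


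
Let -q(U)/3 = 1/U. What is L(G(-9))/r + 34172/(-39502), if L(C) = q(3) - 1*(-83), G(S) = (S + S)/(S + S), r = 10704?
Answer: -90634481/105707352 ≈ -0.85741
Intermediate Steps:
q(U) = -3/U
G(S) = 1 (G(S) = (2*S)/((2*S)) = (2*S)*(1/(2*S)) = 1)
L(C) = 82 (L(C) = -3/3 - 1*(-83) = -3*1/3 + 83 = -1 + 83 = 82)
L(G(-9))/r + 34172/(-39502) = 82/10704 + 34172/(-39502) = 82*(1/10704) + 34172*(-1/39502) = 41/5352 - 17086/19751 = -90634481/105707352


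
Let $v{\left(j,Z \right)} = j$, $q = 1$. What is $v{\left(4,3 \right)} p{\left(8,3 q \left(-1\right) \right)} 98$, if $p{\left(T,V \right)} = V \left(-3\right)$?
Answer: $3528$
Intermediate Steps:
$p{\left(T,V \right)} = - 3 V$
$v{\left(4,3 \right)} p{\left(8,3 q \left(-1\right) \right)} 98 = 4 \left(- 3 \cdot 3 \cdot 1 \left(-1\right)\right) 98 = 4 \left(- 3 \cdot 3 \left(-1\right)\right) 98 = 4 \left(\left(-3\right) \left(-3\right)\right) 98 = 4 \cdot 9 \cdot 98 = 36 \cdot 98 = 3528$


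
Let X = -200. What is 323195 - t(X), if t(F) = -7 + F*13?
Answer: 325802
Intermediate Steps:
t(F) = -7 + 13*F
323195 - t(X) = 323195 - (-7 + 13*(-200)) = 323195 - (-7 - 2600) = 323195 - 1*(-2607) = 323195 + 2607 = 325802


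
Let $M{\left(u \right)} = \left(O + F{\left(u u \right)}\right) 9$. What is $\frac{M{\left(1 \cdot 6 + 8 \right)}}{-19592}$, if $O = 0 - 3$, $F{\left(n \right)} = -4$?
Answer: $\frac{63}{19592} \approx 0.0032156$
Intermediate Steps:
$O = -3$
$M{\left(u \right)} = -63$ ($M{\left(u \right)} = \left(-3 - 4\right) 9 = \left(-7\right) 9 = -63$)
$\frac{M{\left(1 \cdot 6 + 8 \right)}}{-19592} = - \frac{63}{-19592} = \left(-63\right) \left(- \frac{1}{19592}\right) = \frac{63}{19592}$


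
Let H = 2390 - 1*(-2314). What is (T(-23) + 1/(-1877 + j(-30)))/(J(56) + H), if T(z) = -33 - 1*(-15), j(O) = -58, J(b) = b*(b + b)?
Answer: -34831/21238560 ≈ -0.0016400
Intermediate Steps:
H = 4704 (H = 2390 + 2314 = 4704)
J(b) = 2*b² (J(b) = b*(2*b) = 2*b²)
T(z) = -18 (T(z) = -33 + 15 = -18)
(T(-23) + 1/(-1877 + j(-30)))/(J(56) + H) = (-18 + 1/(-1877 - 58))/(2*56² + 4704) = (-18 + 1/(-1935))/(2*3136 + 4704) = (-18 - 1/1935)/(6272 + 4704) = -34831/1935/10976 = -34831/1935*1/10976 = -34831/21238560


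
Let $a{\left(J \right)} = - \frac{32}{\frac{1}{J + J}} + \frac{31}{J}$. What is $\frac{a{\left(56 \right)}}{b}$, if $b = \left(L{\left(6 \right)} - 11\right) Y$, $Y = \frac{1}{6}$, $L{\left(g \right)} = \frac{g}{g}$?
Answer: $\frac{602019}{280} \approx 2150.1$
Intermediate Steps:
$L{\left(g \right)} = 1$
$Y = \frac{1}{6} \approx 0.16667$
$a{\left(J \right)} = - 64 J + \frac{31}{J}$ ($a{\left(J \right)} = - \frac{32}{\frac{1}{2 J}} + \frac{31}{J} = - \frac{32}{\frac{1}{2} \frac{1}{J}} + \frac{31}{J} = - 32 \cdot 2 J + \frac{31}{J} = - 64 J + \frac{31}{J}$)
$b = - \frac{5}{3}$ ($b = \left(1 - 11\right) \frac{1}{6} = \left(-10\right) \frac{1}{6} = - \frac{5}{3} \approx -1.6667$)
$\frac{a{\left(56 \right)}}{b} = \frac{\left(-64\right) 56 + \frac{31}{56}}{- \frac{5}{3}} = \left(-3584 + 31 \cdot \frac{1}{56}\right) \left(- \frac{3}{5}\right) = \left(-3584 + \frac{31}{56}\right) \left(- \frac{3}{5}\right) = \left(- \frac{200673}{56}\right) \left(- \frac{3}{5}\right) = \frac{602019}{280}$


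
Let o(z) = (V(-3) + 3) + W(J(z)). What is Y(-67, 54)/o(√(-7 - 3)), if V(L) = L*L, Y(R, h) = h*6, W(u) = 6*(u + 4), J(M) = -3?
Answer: 18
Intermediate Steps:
W(u) = 24 + 6*u (W(u) = 6*(4 + u) = 24 + 6*u)
Y(R, h) = 6*h
V(L) = L²
o(z) = 18 (o(z) = ((-3)² + 3) + (24 + 6*(-3)) = (9 + 3) + (24 - 18) = 12 + 6 = 18)
Y(-67, 54)/o(√(-7 - 3)) = (6*54)/18 = 324*(1/18) = 18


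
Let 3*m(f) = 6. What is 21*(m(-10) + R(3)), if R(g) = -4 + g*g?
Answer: 147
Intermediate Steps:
m(f) = 2 (m(f) = (1/3)*6 = 2)
R(g) = -4 + g**2
21*(m(-10) + R(3)) = 21*(2 + (-4 + 3**2)) = 21*(2 + (-4 + 9)) = 21*(2 + 5) = 21*7 = 147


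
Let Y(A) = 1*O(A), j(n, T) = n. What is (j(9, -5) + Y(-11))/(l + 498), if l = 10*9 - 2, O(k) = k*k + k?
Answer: 119/586 ≈ 0.20307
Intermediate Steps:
O(k) = k + k² (O(k) = k² + k = k + k²)
Y(A) = A*(1 + A) (Y(A) = 1*(A*(1 + A)) = A*(1 + A))
l = 88 (l = 90 - 2 = 88)
(j(9, -5) + Y(-11))/(l + 498) = (9 - 11*(1 - 11))/(88 + 498) = (9 - 11*(-10))/586 = (9 + 110)*(1/586) = 119*(1/586) = 119/586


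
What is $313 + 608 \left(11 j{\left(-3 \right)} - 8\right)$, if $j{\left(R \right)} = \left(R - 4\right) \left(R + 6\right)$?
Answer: $-144999$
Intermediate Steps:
$j{\left(R \right)} = \left(-4 + R\right) \left(6 + R\right)$
$313 + 608 \left(11 j{\left(-3 \right)} - 8\right) = 313 + 608 \left(11 \left(-24 + \left(-3\right)^{2} + 2 \left(-3\right)\right) - 8\right) = 313 + 608 \left(11 \left(-24 + 9 - 6\right) - 8\right) = 313 + 608 \left(11 \left(-21\right) - 8\right) = 313 + 608 \left(-231 - 8\right) = 313 + 608 \left(-239\right) = 313 - 145312 = -144999$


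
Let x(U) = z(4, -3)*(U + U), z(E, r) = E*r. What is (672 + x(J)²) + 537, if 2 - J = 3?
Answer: 1785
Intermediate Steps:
J = -1 (J = 2 - 1*3 = 2 - 3 = -1)
x(U) = -24*U (x(U) = (4*(-3))*(U + U) = -24*U)
(672 + x(J)²) + 537 = (672 + (-24*(-1))²) + 537 = (672 + 24²) + 537 = (672 + 576) + 537 = 1248 + 537 = 1785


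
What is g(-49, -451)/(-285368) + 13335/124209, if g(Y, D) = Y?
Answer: 1270489507/11815091304 ≈ 0.10753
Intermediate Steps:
g(-49, -451)/(-285368) + 13335/124209 = -49/(-285368) + 13335/124209 = -49*(-1/285368) + 13335*(1/124209) = 49/285368 + 4445/41403 = 1270489507/11815091304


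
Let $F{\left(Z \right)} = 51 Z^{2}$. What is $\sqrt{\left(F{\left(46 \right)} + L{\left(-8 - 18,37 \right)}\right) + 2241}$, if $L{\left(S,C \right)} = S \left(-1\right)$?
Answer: $\sqrt{110183} \approx 331.94$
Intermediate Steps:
$L{\left(S,C \right)} = - S$
$\sqrt{\left(F{\left(46 \right)} + L{\left(-8 - 18,37 \right)}\right) + 2241} = \sqrt{\left(51 \cdot 46^{2} - \left(-8 - 18\right)\right) + 2241} = \sqrt{\left(51 \cdot 2116 - -26\right) + 2241} = \sqrt{\left(107916 + 26\right) + 2241} = \sqrt{107942 + 2241} = \sqrt{110183}$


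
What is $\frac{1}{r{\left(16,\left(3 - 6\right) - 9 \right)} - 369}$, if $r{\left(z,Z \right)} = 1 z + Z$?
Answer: $- \frac{1}{365} \approx -0.0027397$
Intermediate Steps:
$r{\left(z,Z \right)} = Z + z$ ($r{\left(z,Z \right)} = z + Z = Z + z$)
$\frac{1}{r{\left(16,\left(3 - 6\right) - 9 \right)} - 369} = \frac{1}{\left(\left(\left(3 - 6\right) - 9\right) + 16\right) - 369} = \frac{1}{\left(\left(-3 - 9\right) + 16\right) - 369} = \frac{1}{\left(-12 + 16\right) - 369} = \frac{1}{4 - 369} = \frac{1}{-365} = - \frac{1}{365}$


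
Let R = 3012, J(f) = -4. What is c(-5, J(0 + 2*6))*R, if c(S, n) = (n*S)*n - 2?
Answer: -246984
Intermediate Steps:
c(S, n) = -2 + S*n² (c(S, n) = (S*n)*n - 2 = S*n² - 2 = -2 + S*n²)
c(-5, J(0 + 2*6))*R = (-2 - 5*(-4)²)*3012 = (-2 - 5*16)*3012 = (-2 - 80)*3012 = -82*3012 = -246984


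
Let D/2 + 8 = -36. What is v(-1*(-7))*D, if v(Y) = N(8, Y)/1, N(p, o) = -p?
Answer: 704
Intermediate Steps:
D = -88 (D = -16 + 2*(-36) = -16 - 72 = -88)
v(Y) = -8 (v(Y) = -1*8/1 = -8*1 = -8)
v(-1*(-7))*D = -8*(-88) = 704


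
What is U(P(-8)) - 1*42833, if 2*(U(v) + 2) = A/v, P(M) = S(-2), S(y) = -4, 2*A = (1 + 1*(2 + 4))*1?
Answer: -685367/16 ≈ -42835.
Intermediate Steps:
A = 7/2 (A = ((1 + 1*(2 + 4))*1)/2 = ((1 + 1*6)*1)/2 = ((1 + 6)*1)/2 = (7*1)/2 = (½)*7 = 7/2 ≈ 3.5000)
P(M) = -4
U(v) = -2 + 7/(4*v) (U(v) = -2 + (7/(2*v))/2 = -2 + 7/(4*v))
U(P(-8)) - 1*42833 = (-2 + (7/4)/(-4)) - 1*42833 = (-2 + (7/4)*(-¼)) - 42833 = (-2 - 7/16) - 42833 = -39/16 - 42833 = -685367/16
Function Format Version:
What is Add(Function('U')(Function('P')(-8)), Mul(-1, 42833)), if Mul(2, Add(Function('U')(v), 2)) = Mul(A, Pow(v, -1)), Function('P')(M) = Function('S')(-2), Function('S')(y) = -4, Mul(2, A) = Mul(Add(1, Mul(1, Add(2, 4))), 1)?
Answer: Rational(-685367, 16) ≈ -42835.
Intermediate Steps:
A = Rational(7, 2) (A = Mul(Rational(1, 2), Mul(Add(1, Mul(1, Add(2, 4))), 1)) = Mul(Rational(1, 2), Mul(Add(1, Mul(1, 6)), 1)) = Mul(Rational(1, 2), Mul(Add(1, 6), 1)) = Mul(Rational(1, 2), Mul(7, 1)) = Mul(Rational(1, 2), 7) = Rational(7, 2) ≈ 3.5000)
Function('P')(M) = -4
Function('U')(v) = Add(-2, Mul(Rational(7, 4), Pow(v, -1))) (Function('U')(v) = Add(-2, Mul(Rational(1, 2), Mul(Rational(7, 2), Pow(v, -1)))) = Add(-2, Mul(Rational(7, 4), Pow(v, -1))))
Add(Function('U')(Function('P')(-8)), Mul(-1, 42833)) = Add(Add(-2, Mul(Rational(7, 4), Pow(-4, -1))), Mul(-1, 42833)) = Add(Add(-2, Mul(Rational(7, 4), Rational(-1, 4))), -42833) = Add(Add(-2, Rational(-7, 16)), -42833) = Add(Rational(-39, 16), -42833) = Rational(-685367, 16)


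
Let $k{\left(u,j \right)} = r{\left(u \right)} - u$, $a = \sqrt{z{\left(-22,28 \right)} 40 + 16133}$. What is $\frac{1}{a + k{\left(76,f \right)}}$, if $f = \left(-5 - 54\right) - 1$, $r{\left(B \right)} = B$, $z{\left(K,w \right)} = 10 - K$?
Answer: $\frac{\sqrt{17413}}{17413} \approx 0.0075781$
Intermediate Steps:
$f = -60$ ($f = -59 - 1 = -60$)
$a = \sqrt{17413}$ ($a = \sqrt{\left(10 - -22\right) 40 + 16133} = \sqrt{\left(10 + 22\right) 40 + 16133} = \sqrt{32 \cdot 40 + 16133} = \sqrt{1280 + 16133} = \sqrt{17413} \approx 131.96$)
$k{\left(u,j \right)} = 0$ ($k{\left(u,j \right)} = u - u = 0$)
$\frac{1}{a + k{\left(76,f \right)}} = \frac{1}{\sqrt{17413} + 0} = \frac{1}{\sqrt{17413}} = \frac{\sqrt{17413}}{17413}$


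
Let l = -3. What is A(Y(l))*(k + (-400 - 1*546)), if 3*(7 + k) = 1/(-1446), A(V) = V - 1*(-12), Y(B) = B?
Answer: -4134115/482 ≈ -8577.0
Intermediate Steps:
A(V) = 12 + V (A(V) = V + 12 = 12 + V)
k = -30367/4338 (k = -7 + (⅓)/(-1446) = -7 + (⅓)*(-1/1446) = -7 - 1/4338 = -30367/4338 ≈ -7.0002)
A(Y(l))*(k + (-400 - 1*546)) = (12 - 3)*(-30367/4338 + (-400 - 1*546)) = 9*(-30367/4338 + (-400 - 546)) = 9*(-30367/4338 - 946) = 9*(-4134115/4338) = -4134115/482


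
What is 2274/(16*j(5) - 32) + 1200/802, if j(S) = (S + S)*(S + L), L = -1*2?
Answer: 590337/89824 ≈ 6.5722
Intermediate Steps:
L = -2
j(S) = 2*S*(-2 + S) (j(S) = (S + S)*(S - 2) = (2*S)*(-2 + S) = 2*S*(-2 + S))
2274/(16*j(5) - 32) + 1200/802 = 2274/(16*(2*5*(-2 + 5)) - 32) + 1200/802 = 2274/(16*(2*5*3) - 32) + 1200*(1/802) = 2274/(16*30 - 32) + 600/401 = 2274/(480 - 32) + 600/401 = 2274/448 + 600/401 = 2274*(1/448) + 600/401 = 1137/224 + 600/401 = 590337/89824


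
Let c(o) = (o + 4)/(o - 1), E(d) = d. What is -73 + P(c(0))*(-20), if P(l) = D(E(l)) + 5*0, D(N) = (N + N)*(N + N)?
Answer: -1353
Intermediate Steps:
D(N) = 4*N² (D(N) = (2*N)*(2*N) = 4*N²)
c(o) = (4 + o)/(-1 + o)
P(l) = 4*l² (P(l) = 4*l² + 5*0 = 4*l² + 0 = 4*l²)
-73 + P(c(0))*(-20) = -73 + (4*((4 + 0)/(-1 + 0))²)*(-20) = -73 + (4*(4/(-1))²)*(-20) = -73 + (4*(-1*4)²)*(-20) = -73 + (4*(-4)²)*(-20) = -73 + (4*16)*(-20) = -73 + 64*(-20) = -73 - 1280 = -1353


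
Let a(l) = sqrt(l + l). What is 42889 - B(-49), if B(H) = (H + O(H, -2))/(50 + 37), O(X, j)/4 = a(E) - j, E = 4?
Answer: 3731384/87 - 8*sqrt(2)/87 ≈ 42889.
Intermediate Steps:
a(l) = sqrt(2)*sqrt(l) (a(l) = sqrt(2*l) = sqrt(2)*sqrt(l))
O(X, j) = -4*j + 8*sqrt(2) (O(X, j) = 4*(sqrt(2)*sqrt(4) - j) = 4*(sqrt(2)*2 - j) = 4*(2*sqrt(2) - j) = 4*(-j + 2*sqrt(2)) = -4*j + 8*sqrt(2))
B(H) = 8/87 + H/87 + 8*sqrt(2)/87 (B(H) = (H + (-4*(-2) + 8*sqrt(2)))/(50 + 37) = (H + (8 + 8*sqrt(2)))/87 = (8 + H + 8*sqrt(2))*(1/87) = 8/87 + H/87 + 8*sqrt(2)/87)
42889 - B(-49) = 42889 - (8/87 + (1/87)*(-49) + 8*sqrt(2)/87) = 42889 - (8/87 - 49/87 + 8*sqrt(2)/87) = 42889 - (-41/87 + 8*sqrt(2)/87) = 42889 + (41/87 - 8*sqrt(2)/87) = 3731384/87 - 8*sqrt(2)/87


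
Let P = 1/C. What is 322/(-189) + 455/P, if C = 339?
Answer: 4164569/27 ≈ 1.5424e+5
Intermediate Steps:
P = 1/339 ≈ 0.0029499
322/(-189) + 455/P = 322/(-189) + 455/(1/339) = 322*(-1/189) + 455*339 = -46/27 + 154245 = 4164569/27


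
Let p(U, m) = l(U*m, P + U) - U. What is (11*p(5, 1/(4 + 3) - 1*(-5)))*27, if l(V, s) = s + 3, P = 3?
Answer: 1782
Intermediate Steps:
l(V, s) = 3 + s
p(U, m) = 6 (p(U, m) = (3 + (3 + U)) - U = (6 + U) - U = 6)
(11*p(5, 1/(4 + 3) - 1*(-5)))*27 = (11*6)*27 = 66*27 = 1782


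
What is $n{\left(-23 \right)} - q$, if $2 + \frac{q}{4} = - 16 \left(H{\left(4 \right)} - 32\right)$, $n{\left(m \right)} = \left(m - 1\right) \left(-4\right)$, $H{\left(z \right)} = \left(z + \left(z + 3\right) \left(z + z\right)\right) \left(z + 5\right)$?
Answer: $32616$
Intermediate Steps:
$H{\left(z \right)} = \left(5 + z\right) \left(z + 2 z \left(3 + z\right)\right)$ ($H{\left(z \right)} = \left(z + \left(3 + z\right) 2 z\right) \left(5 + z\right) = \left(z + 2 z \left(3 + z\right)\right) \left(5 + z\right) = \left(5 + z\right) \left(z + 2 z \left(3 + z\right)\right)$)
$n{\left(m \right)} = 4 - 4 m$ ($n{\left(m \right)} = \left(-1 + m\right) \left(-4\right) = 4 - 4 m$)
$q = -32520$ ($q = -8 + 4 \left(- 16 \left(4 \left(35 + 2 \cdot 4^{2} + 17 \cdot 4\right) - 32\right)\right) = -8 + 4 \left(- 16 \left(4 \left(35 + 2 \cdot 16 + 68\right) - 32\right)\right) = -8 + 4 \left(- 16 \left(4 \left(35 + 32 + 68\right) - 32\right)\right) = -8 + 4 \left(- 16 \left(4 \cdot 135 - 32\right)\right) = -8 + 4 \left(- 16 \left(540 - 32\right)\right) = -8 + 4 \left(\left(-16\right) 508\right) = -8 + 4 \left(-8128\right) = -8 - 32512 = -32520$)
$n{\left(-23 \right)} - q = \left(4 - -92\right) - -32520 = \left(4 + 92\right) + 32520 = 96 + 32520 = 32616$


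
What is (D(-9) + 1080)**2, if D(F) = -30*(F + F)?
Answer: 2624400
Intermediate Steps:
D(F) = -60*F
(D(-9) + 1080)**2 = (-60*(-9) + 1080)**2 = (540 + 1080)**2 = 1620**2 = 2624400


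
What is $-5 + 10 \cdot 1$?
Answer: $5$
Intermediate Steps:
$-5 + 10 \cdot 1 = -5 + 10 = 5$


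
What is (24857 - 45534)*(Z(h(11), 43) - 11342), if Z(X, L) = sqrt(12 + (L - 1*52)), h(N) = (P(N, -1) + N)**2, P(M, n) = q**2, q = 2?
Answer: 234518534 - 20677*sqrt(3) ≈ 2.3448e+8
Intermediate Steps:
P(M, n) = 4 (P(M, n) = 2**2 = 4)
h(N) = (4 + N)**2
Z(X, L) = sqrt(-40 + L) (Z(X, L) = sqrt(12 + (L - 52)) = sqrt(12 + (-52 + L)) = sqrt(-40 + L))
(24857 - 45534)*(Z(h(11), 43) - 11342) = (24857 - 45534)*(sqrt(-40 + 43) - 11342) = -20677*(sqrt(3) - 11342) = -20677*(-11342 + sqrt(3)) = 234518534 - 20677*sqrt(3)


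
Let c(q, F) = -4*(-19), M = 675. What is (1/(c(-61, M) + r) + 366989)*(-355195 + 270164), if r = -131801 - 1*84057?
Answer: -6733572611977307/215782 ≈ -3.1205e+10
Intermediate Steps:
c(q, F) = 76
r = -215858 (r = -131801 - 84057 = -215858)
(1/(c(-61, M) + r) + 366989)*(-355195 + 270164) = (1/(76 - 215858) + 366989)*(-355195 + 270164) = (1/(-215782) + 366989)*(-85031) = (-1/215782 + 366989)*(-85031) = (79189620397/215782)*(-85031) = -6733572611977307/215782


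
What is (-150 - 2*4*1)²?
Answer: 24964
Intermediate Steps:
(-150 - 2*4*1)² = (-150 - 8*1)² = (-150 - 8)² = (-158)² = 24964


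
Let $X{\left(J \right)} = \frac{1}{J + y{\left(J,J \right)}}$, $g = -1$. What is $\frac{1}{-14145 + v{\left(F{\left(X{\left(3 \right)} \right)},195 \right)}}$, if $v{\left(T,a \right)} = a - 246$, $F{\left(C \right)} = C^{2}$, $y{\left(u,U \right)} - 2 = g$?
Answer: $- \frac{1}{14196} \approx -7.0442 \cdot 10^{-5}$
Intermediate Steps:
$y{\left(u,U \right)} = 1$ ($y{\left(u,U \right)} = 2 - 1 = 1$)
$X{\left(J \right)} = \frac{1}{1 + J}$ ($X{\left(J \right)} = \frac{1}{J + 1} = \frac{1}{1 + J}$)
$v{\left(T,a \right)} = -246 + a$
$\frac{1}{-14145 + v{\left(F{\left(X{\left(3 \right)} \right)},195 \right)}} = \frac{1}{-14145 + \left(-246 + 195\right)} = \frac{1}{-14145 - 51} = \frac{1}{-14196} = - \frac{1}{14196}$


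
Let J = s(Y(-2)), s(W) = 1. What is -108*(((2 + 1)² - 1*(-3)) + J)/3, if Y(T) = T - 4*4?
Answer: -468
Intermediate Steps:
Y(T) = -16 + T (Y(T) = T - 16 = -16 + T)
J = 1
-108*(((2 + 1)² - 1*(-3)) + J)/3 = -108*(((2 + 1)² - 1*(-3)) + 1)/3 = -108*((3² + 3) + 1)*(⅓) = -108*((9 + 3) + 1)*(⅓) = -108*(12 + 1)*(⅓) = -108*13*(⅓) = -36*39*(⅓) = -1404*⅓ = -468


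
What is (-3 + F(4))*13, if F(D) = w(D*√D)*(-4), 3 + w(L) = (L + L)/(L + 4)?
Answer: 143/3 ≈ 47.667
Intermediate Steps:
w(L) = -3 + 2*L/(4 + L) (w(L) = -3 + (L + L)/(L + 4) = -3 + (2*L)/(4 + L) = -3 + 2*L/(4 + L))
F(D) = -4*(-12 - D^(3/2))/(4 + D^(3/2)) (F(D) = ((-12 - D*√D)/(4 + D*√D))*(-4) = ((-12 - D^(3/2))/(4 + D^(3/2)))*(-4) = -4*(-12 - D^(3/2))/(4 + D^(3/2)))
(-3 + F(4))*13 = (-3 + 4*(12 + 4^(3/2))/(4 + 4^(3/2)))*13 = (-3 + 4*(12 + 8)/(4 + 8))*13 = (-3 + 4*20/12)*13 = (-3 + 4*(1/12)*20)*13 = (-3 + 20/3)*13 = (11/3)*13 = 143/3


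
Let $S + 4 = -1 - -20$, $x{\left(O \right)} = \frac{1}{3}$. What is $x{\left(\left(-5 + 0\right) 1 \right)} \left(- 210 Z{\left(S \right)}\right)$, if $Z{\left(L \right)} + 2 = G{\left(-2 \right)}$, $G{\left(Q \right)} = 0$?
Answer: $140$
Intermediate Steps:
$x{\left(O \right)} = \frac{1}{3}$
$S = 15$ ($S = -4 - -19 = -4 + \left(-1 + 20\right) = -4 + 19 = 15$)
$Z{\left(L \right)} = -2$ ($Z{\left(L \right)} = -2 + 0 = -2$)
$x{\left(\left(-5 + 0\right) 1 \right)} \left(- 210 Z{\left(S \right)}\right) = \frac{\left(-210\right) \left(-2\right)}{3} = \frac{1}{3} \cdot 420 = 140$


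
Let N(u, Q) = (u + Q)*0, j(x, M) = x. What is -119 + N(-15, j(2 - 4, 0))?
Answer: -119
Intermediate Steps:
N(u, Q) = 0 (N(u, Q) = (Q + u)*0 = 0)
-119 + N(-15, j(2 - 4, 0)) = -119 + 0 = -119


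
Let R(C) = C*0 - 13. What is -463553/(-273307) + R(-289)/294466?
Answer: 136497044707/80479619062 ≈ 1.6960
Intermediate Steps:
R(C) = -13 (R(C) = 0 - 13 = -13)
-463553/(-273307) + R(-289)/294466 = -463553/(-273307) - 13/294466 = -463553*(-1/273307) - 13*1/294466 = 463553/273307 - 13/294466 = 136497044707/80479619062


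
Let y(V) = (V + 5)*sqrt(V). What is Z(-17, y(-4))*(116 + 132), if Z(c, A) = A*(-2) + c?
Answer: -4216 - 992*I ≈ -4216.0 - 992.0*I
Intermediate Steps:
y(V) = sqrt(V)*(5 + V) (y(V) = (5 + V)*sqrt(V) = sqrt(V)*(5 + V))
Z(c, A) = c - 2*A (Z(c, A) = -2*A + c = c - 2*A)
Z(-17, y(-4))*(116 + 132) = (-17 - 2*sqrt(-4)*(5 - 4))*(116 + 132) = (-17 - 2*2*I)*248 = (-17 - 4*I)*248 = -4216 - 992*I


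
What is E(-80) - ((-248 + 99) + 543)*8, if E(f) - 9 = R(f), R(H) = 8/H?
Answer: -31431/10 ≈ -3143.1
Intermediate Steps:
E(f) = 9 + 8/f
E(-80) - ((-248 + 99) + 543)*8 = (9 + 8/(-80)) - ((-248 + 99) + 543)*8 = (9 + 8*(-1/80)) - (-149 + 543)*8 = (9 - ⅒) - 394*8 = 89/10 - 1*3152 = 89/10 - 3152 = -31431/10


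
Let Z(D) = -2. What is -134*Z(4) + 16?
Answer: 284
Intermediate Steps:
-134*Z(4) + 16 = -134*(-2) + 16 = 268 + 16 = 284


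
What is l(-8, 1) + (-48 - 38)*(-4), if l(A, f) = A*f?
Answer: 336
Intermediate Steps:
l(-8, 1) + (-48 - 38)*(-4) = -8*1 + (-48 - 38)*(-4) = -8 - 86*(-4) = -8 + 344 = 336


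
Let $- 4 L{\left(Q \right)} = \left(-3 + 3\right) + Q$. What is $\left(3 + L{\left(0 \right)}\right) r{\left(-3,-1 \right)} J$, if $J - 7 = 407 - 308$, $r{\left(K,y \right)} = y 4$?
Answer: $-1272$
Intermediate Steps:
$L{\left(Q \right)} = - \frac{Q}{4}$ ($L{\left(Q \right)} = - \frac{\left(-3 + 3\right) + Q}{4} = - \frac{0 + Q}{4} = - \frac{Q}{4}$)
$r{\left(K,y \right)} = 4 y$
$J = 106$ ($J = 7 + \left(407 - 308\right) = 7 + 99 = 106$)
$\left(3 + L{\left(0 \right)}\right) r{\left(-3,-1 \right)} J = \left(3 - 0\right) 4 \left(-1\right) 106 = \left(3 + 0\right) \left(-4\right) 106 = 3 \left(-4\right) 106 = \left(-12\right) 106 = -1272$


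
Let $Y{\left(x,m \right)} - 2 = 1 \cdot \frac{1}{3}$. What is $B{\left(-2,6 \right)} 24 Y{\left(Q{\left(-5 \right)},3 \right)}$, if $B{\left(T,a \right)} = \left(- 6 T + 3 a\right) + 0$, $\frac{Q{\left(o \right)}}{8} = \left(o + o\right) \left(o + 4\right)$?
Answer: $1680$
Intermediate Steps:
$Q{\left(o \right)} = 16 o \left(4 + o\right)$ ($Q{\left(o \right)} = 8 \left(o + o\right) \left(o + 4\right) = 8 \cdot 2 o \left(4 + o\right) = 16 o \left(4 + o\right)$)
$B{\left(T,a \right)} = - 6 T + 3 a$
$Y{\left(x,m \right)} = \frac{7}{3}$ ($Y{\left(x,m \right)} = 2 + 1 \cdot \frac{1}{3} = 2 + \frac{1}{3} = \frac{7}{3}$)
$B{\left(-2,6 \right)} 24 Y{\left(Q{\left(-5 \right)},3 \right)} = \left(\left(-6\right) \left(-2\right) + 3 \cdot 6\right) 24 \cdot \frac{7}{3} = \left(12 + 18\right) 24 \cdot \frac{7}{3} = 30 \cdot 24 \cdot \frac{7}{3} = 720 \cdot \frac{7}{3} = 1680$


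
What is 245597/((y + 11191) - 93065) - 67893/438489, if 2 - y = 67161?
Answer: -39269960134/21783110379 ≈ -1.8028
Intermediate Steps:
y = -67159 (y = 2 - 1*67161 = 2 - 67161 = -67159)
245597/((y + 11191) - 93065) - 67893/438489 = 245597/((-67159 + 11191) - 93065) - 67893/438489 = 245597/(-55968 - 93065) - 67893*1/438489 = 245597/(-149033) - 22631/146163 = 245597*(-1/149033) - 22631/146163 = -245597/149033 - 22631/146163 = -39269960134/21783110379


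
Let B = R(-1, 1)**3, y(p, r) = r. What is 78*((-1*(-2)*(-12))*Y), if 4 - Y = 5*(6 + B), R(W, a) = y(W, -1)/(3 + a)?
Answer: 194103/4 ≈ 48526.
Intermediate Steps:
R(W, a) = -1/(3 + a)
B = -1/64 (B = (-1/(3 + 1))**3 = (-1/4)**3 = -1/64 ≈ -0.015625)
Y = -1659/64 (Y = 4 - 5*(6 - 1/64) = 4 - 5*383/64 = 4 - 1*1915/64 = 4 - 1915/64 = -1659/64 ≈ -25.922)
78*((-1*(-2)*(-12))*Y) = 78*((-1*(-2)*(-12))*(-1659/64)) = 78*((2*(-12))*(-1659/64)) = 78*(-24*(-1659/64)) = 78*(4977/8) = 194103/4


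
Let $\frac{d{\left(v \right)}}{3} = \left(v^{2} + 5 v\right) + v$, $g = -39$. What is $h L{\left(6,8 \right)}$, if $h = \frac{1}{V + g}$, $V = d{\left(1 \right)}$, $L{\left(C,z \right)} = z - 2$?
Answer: $- \frac{1}{3} \approx -0.33333$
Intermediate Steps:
$L{\left(C,z \right)} = -2 + z$
$d{\left(v \right)} = 3 v^{2} + 18 v$ ($d{\left(v \right)} = 3 \left(\left(v^{2} + 5 v\right) + v\right) = 3 \left(v^{2} + 6 v\right) = 3 v^{2} + 18 v$)
$V = 21$ ($V = 3 \cdot 1 \left(6 + 1\right) = 3 \cdot 1 \cdot 7 = 21$)
$h = - \frac{1}{18}$ ($h = \frac{1}{21 - 39} = \frac{1}{-18} = - \frac{1}{18} \approx -0.055556$)
$h L{\left(6,8 \right)} = - \frac{-2 + 8}{18} = \left(- \frac{1}{18}\right) 6 = - \frac{1}{3}$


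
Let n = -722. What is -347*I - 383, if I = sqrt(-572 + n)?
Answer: -383 - 347*I*sqrt(1294) ≈ -383.0 - 12482.0*I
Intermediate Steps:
I = I*sqrt(1294) (I = sqrt(-572 - 722) = sqrt(-1294) = I*sqrt(1294) ≈ 35.972*I)
-347*I - 383 = -347*I*sqrt(1294) - 383 = -383 - 347*I*sqrt(1294)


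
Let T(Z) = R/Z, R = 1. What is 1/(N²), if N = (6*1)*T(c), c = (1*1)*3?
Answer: ¼ ≈ 0.25000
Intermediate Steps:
c = 3 (c = 1*3 = 3)
T(Z) = 1/Z
N = 2 (N = (6*1)/3 = 6*(⅓) = 2)
1/(N²) = 1/(2²) = 1/4 = ¼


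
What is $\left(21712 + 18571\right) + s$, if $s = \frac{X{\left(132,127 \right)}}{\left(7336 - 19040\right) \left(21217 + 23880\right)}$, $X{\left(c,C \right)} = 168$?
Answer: $\frac{379678272256}{9425273} \approx 40283.0$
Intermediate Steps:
$s = - \frac{3}{9425273}$ ($s = \frac{168}{\left(7336 - 19040\right) \left(21217 + 23880\right)} = \frac{168}{\left(-11704\right) 45097} = \frac{168}{-527815288} = 168 \left(- \frac{1}{527815288}\right) = - \frac{3}{9425273} \approx -3.1829 \cdot 10^{-7}$)
$\left(21712 + 18571\right) + s = \left(21712 + 18571\right) - \frac{3}{9425273} = 40283 - \frac{3}{9425273} = \frac{379678272256}{9425273}$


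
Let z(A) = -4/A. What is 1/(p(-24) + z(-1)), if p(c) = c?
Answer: -1/20 ≈ -0.050000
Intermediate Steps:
1/(p(-24) + z(-1)) = 1/(-24 - 4/(-1)) = 1/(-24 - 4*(-1)) = 1/(-24 + 4) = 1/(-20) = -1/20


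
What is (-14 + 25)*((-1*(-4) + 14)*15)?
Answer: 2970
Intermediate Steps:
(-14 + 25)*((-1*(-4) + 14)*15) = 11*((4 + 14)*15) = 11*(18*15) = 11*270 = 2970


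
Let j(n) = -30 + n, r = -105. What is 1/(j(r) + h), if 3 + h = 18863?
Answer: 1/18725 ≈ 5.3405e-5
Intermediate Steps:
h = 18860 (h = -3 + 18863 = 18860)
1/(j(r) + h) = 1/((-30 - 105) + 18860) = 1/(-135 + 18860) = 1/18725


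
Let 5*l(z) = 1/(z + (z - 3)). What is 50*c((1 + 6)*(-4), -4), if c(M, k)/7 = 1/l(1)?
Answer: -1750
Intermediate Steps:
l(z) = 1/(5*(-3 + 2*z)) (l(z) = 1/(5*(z + (z - 3))) = 1/(5*(z + (-3 + z))) = 1/(5*(-3 + 2*z)))
c(M, k) = -35 (c(M, k) = 7/((1/(5*(-3 + 2*1)))) = 7/((1/(5*(-3 + 2)))) = 7/(((⅕)/(-1))) = 7/(((⅕)*(-1))) = 7/(-⅕) = 7*(-5) = -35)
50*c((1 + 6)*(-4), -4) = 50*(-35) = -1750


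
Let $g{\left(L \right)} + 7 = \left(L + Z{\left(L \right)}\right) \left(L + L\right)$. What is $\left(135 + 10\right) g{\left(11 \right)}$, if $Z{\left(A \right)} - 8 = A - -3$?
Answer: $104255$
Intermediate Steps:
$Z{\left(A \right)} = 11 + A$ ($Z{\left(A \right)} = 8 + \left(A - -3\right) = 8 + \left(A + 3\right) = 8 + \left(3 + A\right) = 11 + A$)
$g{\left(L \right)} = -7 + 2 L \left(11 + 2 L\right)$ ($g{\left(L \right)} = -7 + \left(L + \left(11 + L\right)\right) \left(L + L\right) = -7 + \left(11 + 2 L\right) 2 L = -7 + 2 L \left(11 + 2 L\right)$)
$\left(135 + 10\right) g{\left(11 \right)} = \left(135 + 10\right) \left(-7 + 4 \cdot 11^{2} + 22 \cdot 11\right) = 145 \left(-7 + 4 \cdot 121 + 242\right) = 145 \left(-7 + 484 + 242\right) = 145 \cdot 719 = 104255$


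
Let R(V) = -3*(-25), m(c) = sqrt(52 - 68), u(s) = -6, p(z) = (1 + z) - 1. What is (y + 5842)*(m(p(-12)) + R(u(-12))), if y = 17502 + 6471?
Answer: 2236125 + 119260*I ≈ 2.2361e+6 + 1.1926e+5*I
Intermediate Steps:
p(z) = z
m(c) = 4*I (m(c) = sqrt(-16) = 4*I)
y = 23973
R(V) = 75
(y + 5842)*(m(p(-12)) + R(u(-12))) = (23973 + 5842)*(4*I + 75) = 29815*(75 + 4*I) = 2236125 + 119260*I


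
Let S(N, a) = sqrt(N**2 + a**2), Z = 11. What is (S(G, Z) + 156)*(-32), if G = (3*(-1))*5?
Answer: -4992 - 32*sqrt(346) ≈ -5587.2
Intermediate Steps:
G = -15 (G = -3*5 = -15)
(S(G, Z) + 156)*(-32) = (sqrt((-15)**2 + 11**2) + 156)*(-32) = (sqrt(225 + 121) + 156)*(-32) = (sqrt(346) + 156)*(-32) = (156 + sqrt(346))*(-32) = -4992 - 32*sqrt(346)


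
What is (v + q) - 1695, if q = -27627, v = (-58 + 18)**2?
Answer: -27722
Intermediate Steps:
v = 1600 (v = (-40)**2 = 1600)
(v + q) - 1695 = (1600 - 27627) - 1695 = -26027 - 1695 = -27722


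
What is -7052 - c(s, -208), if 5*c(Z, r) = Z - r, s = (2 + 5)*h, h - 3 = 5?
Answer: -35524/5 ≈ -7104.8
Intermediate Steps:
h = 8 (h = 3 + 5 = 8)
s = 56 (s = (2 + 5)*8 = 7*8 = 56)
c(Z, r) = -r/5 + Z/5 (c(Z, r) = (Z - r)/5 = -r/5 + Z/5)
-7052 - c(s, -208) = -7052 - (-1/5*(-208) + (1/5)*56) = -7052 - (208/5 + 56/5) = -7052 - 1*264/5 = -7052 - 264/5 = -35524/5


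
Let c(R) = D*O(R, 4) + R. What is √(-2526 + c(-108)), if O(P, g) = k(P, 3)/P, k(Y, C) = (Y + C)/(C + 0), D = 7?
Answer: I*√852681/18 ≈ 51.3*I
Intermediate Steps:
k(Y, C) = (C + Y)/C
O(P, g) = (1 + P/3)/P (O(P, g) = ((3 + P)/3)/P = (1 + P/3)/P)
c(R) = R + 7*(3 + R)/(3*R) (c(R) = 7*((3 + R)/(3*R)) + R = 7*(3 + R)/(3*R) + R = R + 7*(3 + R)/(3*R))
√(-2526 + c(-108)) = √(-2526 + (7/3 - 108 + 7/(-108))) = √(-2526 + (7/3 - 108 + 7*(-1/108))) = √(-2526 + (7/3 - 108 - 7/108)) = √(-2526 - 11419/108) = √(-284227/108) = I*√852681/18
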